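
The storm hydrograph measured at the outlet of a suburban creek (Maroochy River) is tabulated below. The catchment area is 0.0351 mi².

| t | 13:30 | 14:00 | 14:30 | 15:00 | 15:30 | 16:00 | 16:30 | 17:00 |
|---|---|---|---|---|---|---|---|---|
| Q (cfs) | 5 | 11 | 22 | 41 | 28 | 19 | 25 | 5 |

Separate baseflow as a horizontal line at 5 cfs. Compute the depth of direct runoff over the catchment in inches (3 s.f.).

d ≈ 2.56 in

Direct runoff: 0.0, 6.0, 17.0, 36.0, 23.0, 14.0, 20.0, 0.0 cfs; ΣQ_DR = 116.0 cfs.
V = ΣQ_DR · Δt = 116.0 × 1800 s = 2.088 × 10^5 ft³.
Over A = 0.0351 mi², depth = V / A = 2.56 in.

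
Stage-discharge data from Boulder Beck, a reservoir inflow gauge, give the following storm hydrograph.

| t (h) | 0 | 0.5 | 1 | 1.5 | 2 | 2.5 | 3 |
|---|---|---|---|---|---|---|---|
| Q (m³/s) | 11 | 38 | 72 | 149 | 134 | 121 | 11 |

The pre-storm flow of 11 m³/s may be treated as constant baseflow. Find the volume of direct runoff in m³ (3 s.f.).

V ≈ 8.26 × 10^5 m³

Direct-runoff ordinates (Q − Q_b): 0.0, 27.0, 61.0, 138.0, 123.0, 110.0, 0.0 m³/s.
ΣQ_DR = 459.0 m³/s.
With Δt = 0.5 h = 1800 s, V = ΣQ_DR · Δt = 459.0 × 1800 = 8.26 × 10^5 m³.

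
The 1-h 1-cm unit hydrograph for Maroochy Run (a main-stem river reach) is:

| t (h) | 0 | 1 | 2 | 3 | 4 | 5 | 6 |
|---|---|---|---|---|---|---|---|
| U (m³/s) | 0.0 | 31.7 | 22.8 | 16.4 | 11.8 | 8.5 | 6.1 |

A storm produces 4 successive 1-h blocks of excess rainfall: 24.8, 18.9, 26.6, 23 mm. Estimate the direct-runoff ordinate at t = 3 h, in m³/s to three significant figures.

By discrete convolution, Q_j = Σ (P_i / 10 mm) · U_{j−i}.
At t = 3 h (j=3): Q = (24.8/10)·16.4 + (18.9/10)·22.8 + (26.6/10)·31.7 + (23/10)·0.0 = 168 m³/s.

Q ≈ 168 m³/s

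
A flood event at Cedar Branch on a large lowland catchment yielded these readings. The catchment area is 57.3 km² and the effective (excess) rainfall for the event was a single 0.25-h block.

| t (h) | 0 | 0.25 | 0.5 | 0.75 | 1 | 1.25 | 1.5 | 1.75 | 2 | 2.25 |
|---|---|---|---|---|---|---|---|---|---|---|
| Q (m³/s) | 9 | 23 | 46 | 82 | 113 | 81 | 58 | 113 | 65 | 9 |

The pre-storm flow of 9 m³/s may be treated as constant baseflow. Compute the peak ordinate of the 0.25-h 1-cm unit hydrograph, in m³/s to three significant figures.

U_p ≈ 130 m³/s

Direct runoff: 0.0, 14.0, 37.0, 73.0, 104.0, 72.0, 49.0, 104.0, 56.0, 0.0 m³/s; ΣQ_DR = 509.0 m³/s, peak = 104.0 m³/s.
Runoff depth d = ΣQ_DR·Δt / A = 509.0 × 900 / (57.3 km²) = 7.995 mm.
The 1-cm UH is the DRH scaled by (10 mm)/d, so U_p = 104.0 × 10/7.995 = 130 m³/s.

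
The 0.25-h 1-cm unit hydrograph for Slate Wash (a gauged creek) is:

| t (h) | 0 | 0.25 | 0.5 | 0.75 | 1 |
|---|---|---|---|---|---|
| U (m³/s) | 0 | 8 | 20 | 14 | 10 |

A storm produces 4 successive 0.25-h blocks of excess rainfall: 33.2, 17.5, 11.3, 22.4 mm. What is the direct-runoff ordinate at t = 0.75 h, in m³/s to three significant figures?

By discrete convolution, Q_j = Σ (P_i / 10 mm) · U_{j−i}.
At t = 0.75 h (j=3): Q = (33.2/10)·14 + (17.5/10)·20 + (11.3/10)·8 + (22.4/10)·0 = 90.5 m³/s.

Q ≈ 90.5 m³/s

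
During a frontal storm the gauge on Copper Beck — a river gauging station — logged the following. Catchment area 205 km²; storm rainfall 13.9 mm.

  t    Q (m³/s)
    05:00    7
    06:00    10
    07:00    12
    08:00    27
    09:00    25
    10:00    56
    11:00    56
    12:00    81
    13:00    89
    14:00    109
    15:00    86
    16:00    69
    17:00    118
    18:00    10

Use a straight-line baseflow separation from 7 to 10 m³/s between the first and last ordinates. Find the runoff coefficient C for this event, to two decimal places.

ΣQ_DR = 636.0 m³/s; V = ΣQ_DR·Δt = 2.290 × 10^6 m³.
Runoff depth d = V / A = 11.17 mm.
C = d / P = 11.17 / 13.9 = 0.80.

C ≈ 0.80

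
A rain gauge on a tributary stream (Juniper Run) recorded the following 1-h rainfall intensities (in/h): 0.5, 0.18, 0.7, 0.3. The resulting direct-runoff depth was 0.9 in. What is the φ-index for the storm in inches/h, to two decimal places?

φ ≈ 0.20 in/h

Only the 3 blocks with intensity above φ contribute runoff: 0.5, 0.7, 0.3 in/h.
Σ(I−φ)·Δt = d  ⇒  (0.5+0.7+0.3 − 3φ)·1 = 0.9
φ = (1.500 − 0.9/1) / 3 = 0.20 in/h.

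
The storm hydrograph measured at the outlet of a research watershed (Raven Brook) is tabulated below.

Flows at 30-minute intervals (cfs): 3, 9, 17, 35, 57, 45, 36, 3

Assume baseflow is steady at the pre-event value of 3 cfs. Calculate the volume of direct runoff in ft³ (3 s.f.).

Direct-runoff ordinates (Q − Q_b): 0.0, 6.0, 14.0, 32.0, 54.0, 42.0, 33.0, 0.0 cfs.
ΣQ_DR = 181.0 cfs.
With Δt = 0.5 h = 1800 s, V = ΣQ_DR · Δt = 181.0 × 1800 = 3.26 × 10^5 ft³.

V ≈ 3.26 × 10^5 ft³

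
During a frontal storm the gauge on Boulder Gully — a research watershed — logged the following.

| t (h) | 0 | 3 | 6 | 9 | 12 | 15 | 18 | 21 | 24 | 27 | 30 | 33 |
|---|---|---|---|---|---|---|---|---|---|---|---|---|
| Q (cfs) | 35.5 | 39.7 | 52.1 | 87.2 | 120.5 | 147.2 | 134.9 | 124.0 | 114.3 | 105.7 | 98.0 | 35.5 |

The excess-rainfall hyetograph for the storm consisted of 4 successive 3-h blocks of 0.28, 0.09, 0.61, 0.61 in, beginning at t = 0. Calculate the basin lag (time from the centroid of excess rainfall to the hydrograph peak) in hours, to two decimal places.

Centroid of excess rainfall: t_c = Σ P_i·t̄_i / ΣP_i = 7.4245 h (block centres at 1.5, 4.5, 7.5, 10.5 h).
Hydrograph peak occurs at t = 15 h, so basin lag t_L = 15 − 7.4245 = 7.58 h.

t_L ≈ 7.58 h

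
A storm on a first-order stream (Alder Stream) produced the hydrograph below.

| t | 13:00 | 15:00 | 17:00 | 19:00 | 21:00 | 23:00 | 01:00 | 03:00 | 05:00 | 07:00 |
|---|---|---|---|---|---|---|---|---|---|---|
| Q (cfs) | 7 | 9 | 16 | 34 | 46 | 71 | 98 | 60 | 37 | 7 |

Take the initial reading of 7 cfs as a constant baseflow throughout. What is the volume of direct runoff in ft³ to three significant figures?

V ≈ 2.27 × 10^6 ft³

Direct-runoff ordinates (Q − Q_b): 0.0, 2.0, 9.0, 27.0, 39.0, 64.0, 91.0, 53.0, 30.0, 0.0 cfs.
ΣQ_DR = 315.0 cfs.
With Δt = 2 h = 7200 s, V = ΣQ_DR · Δt = 315.0 × 7200 = 2.27 × 10^6 ft³.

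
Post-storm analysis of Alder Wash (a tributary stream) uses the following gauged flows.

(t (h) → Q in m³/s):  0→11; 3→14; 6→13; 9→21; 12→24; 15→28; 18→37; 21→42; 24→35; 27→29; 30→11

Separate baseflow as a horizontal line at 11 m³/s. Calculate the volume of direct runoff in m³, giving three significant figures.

Direct-runoff ordinates (Q − Q_b): 0.0, 3.0, 2.0, 10.0, 13.0, 17.0, 26.0, 31.0, 24.0, 18.0, 0.0 m³/s.
ΣQ_DR = 144.0 m³/s.
With Δt = 3 h = 10800 s, V = ΣQ_DR · Δt = 144.0 × 10800 = 1.56 × 10^6 m³.

V ≈ 1.56 × 10^6 m³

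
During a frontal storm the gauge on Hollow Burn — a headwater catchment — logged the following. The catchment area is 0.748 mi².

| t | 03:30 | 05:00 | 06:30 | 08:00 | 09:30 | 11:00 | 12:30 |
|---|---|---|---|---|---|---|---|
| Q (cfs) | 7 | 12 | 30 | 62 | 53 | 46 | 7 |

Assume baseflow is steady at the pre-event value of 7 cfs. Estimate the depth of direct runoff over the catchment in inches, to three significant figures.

Direct runoff: 0.0, 5.0, 23.0, 55.0, 46.0, 39.0, 0.0 cfs; ΣQ_DR = 168.0 cfs.
V = ΣQ_DR · Δt = 168.0 × 5400 s = 9.072 × 10^5 ft³.
Over A = 0.748 mi², depth = V / A = 0.522 in.

d ≈ 0.522 in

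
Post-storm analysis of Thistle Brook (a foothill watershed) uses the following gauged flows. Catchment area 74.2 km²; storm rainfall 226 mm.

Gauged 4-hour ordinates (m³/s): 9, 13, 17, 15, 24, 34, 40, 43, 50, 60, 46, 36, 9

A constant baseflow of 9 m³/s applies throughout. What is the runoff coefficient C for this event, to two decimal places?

ΣQ_DR = 279.0 m³/s; V = ΣQ_DR·Δt = 4.018 × 10^6 m³.
Runoff depth d = V / A = 54.15 mm.
C = d / P = 54.15 / 226 = 0.24.

C ≈ 0.24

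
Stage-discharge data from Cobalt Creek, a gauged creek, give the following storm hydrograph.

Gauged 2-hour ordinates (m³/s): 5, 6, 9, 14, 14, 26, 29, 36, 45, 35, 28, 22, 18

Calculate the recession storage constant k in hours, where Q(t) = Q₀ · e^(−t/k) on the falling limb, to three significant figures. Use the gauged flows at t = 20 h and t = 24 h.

k ≈ 9.05 h

On the falling limb, Q drops from 28 to 18 m³/s between t = 20 h and t = 24 h (Δt = 4 h).
k = −Δt / ln(Q₂/Q₁) = −4 / ln(18/28) = 9.05 h.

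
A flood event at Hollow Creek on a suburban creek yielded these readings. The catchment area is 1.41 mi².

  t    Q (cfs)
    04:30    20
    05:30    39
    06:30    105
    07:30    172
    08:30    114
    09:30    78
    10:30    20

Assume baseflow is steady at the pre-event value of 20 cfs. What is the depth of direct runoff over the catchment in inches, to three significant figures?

d ≈ 0.448 in

Direct runoff: 0.0, 19.0, 85.0, 152.0, 94.0, 58.0, 0.0 cfs; ΣQ_DR = 408.0 cfs.
V = ΣQ_DR · Δt = 408.0 × 3600 s = 1.469 × 10^6 ft³.
Over A = 1.41 mi², depth = V / A = 0.448 in.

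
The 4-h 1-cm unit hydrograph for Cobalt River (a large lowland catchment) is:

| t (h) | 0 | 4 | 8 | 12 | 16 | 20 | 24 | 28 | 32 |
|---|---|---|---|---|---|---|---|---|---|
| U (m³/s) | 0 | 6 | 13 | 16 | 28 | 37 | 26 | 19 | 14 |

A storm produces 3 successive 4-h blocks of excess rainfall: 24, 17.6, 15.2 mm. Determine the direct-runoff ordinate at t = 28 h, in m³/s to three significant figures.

Q ≈ 148 m³/s

By discrete convolution, Q_j = Σ (P_i / 10 mm) · U_{j−i}.
At t = 28 h (j=7): Q = (24/10)·19 + (17.6/10)·26 + (15.2/10)·37 = 148 m³/s.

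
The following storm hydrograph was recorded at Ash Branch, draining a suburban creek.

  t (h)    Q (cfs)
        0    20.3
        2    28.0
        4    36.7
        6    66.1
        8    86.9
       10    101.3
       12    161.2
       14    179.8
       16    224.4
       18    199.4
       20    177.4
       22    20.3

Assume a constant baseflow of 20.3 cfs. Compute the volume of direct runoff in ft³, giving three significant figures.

Direct-runoff ordinates (Q − Q_b): 0.0, 7.7, 16.4, 45.8, 66.6, 81.0, 140.9, 159.5, 204.1, 179.1, 157.1, 0.0 cfs.
ΣQ_DR = 1058 cfs.
With Δt = 2 h = 7200 s, V = ΣQ_DR · Δt = 1058 × 7200 = 7.62 × 10^6 ft³.

V ≈ 7.62 × 10^6 ft³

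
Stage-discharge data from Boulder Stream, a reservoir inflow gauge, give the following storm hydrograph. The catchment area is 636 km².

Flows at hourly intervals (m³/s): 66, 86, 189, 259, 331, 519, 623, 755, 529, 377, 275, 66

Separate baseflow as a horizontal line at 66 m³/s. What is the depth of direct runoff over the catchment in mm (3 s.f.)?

d ≈ 18.6 mm

Direct runoff: 0.0, 20.0, 123.0, 193.0, 265.0, 453.0, 557.0, 689.0, 463.0, 311.0, 209.0, 0.0 m³/s; ΣQ_DR = 3283 m³/s.
V = ΣQ_DR · Δt = 3283 × 3600 s = 1.182 × 10^7 m³.
Over A = 636 km², depth = V / A = 18.6 mm.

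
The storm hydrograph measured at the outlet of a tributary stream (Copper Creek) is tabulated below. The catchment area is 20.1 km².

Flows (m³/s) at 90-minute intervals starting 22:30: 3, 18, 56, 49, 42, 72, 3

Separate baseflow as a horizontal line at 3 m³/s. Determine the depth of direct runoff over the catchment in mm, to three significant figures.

d ≈ 59.6 mm

Direct runoff: 0.0, 15.0, 53.0, 46.0, 39.0, 69.0, 0.0 m³/s; ΣQ_DR = 222.0 m³/s.
V = ΣQ_DR · Δt = 222.0 × 5400 s = 1.199 × 10^6 m³.
Over A = 20.1 km², depth = V / A = 59.6 mm.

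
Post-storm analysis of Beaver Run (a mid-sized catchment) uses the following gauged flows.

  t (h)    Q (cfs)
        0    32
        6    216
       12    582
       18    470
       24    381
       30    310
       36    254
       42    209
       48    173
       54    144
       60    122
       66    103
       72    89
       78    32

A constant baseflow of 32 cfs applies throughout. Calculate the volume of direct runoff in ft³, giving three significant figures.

Direct-runoff ordinates (Q − Q_b): 0.0, 184.0, 550.0, 438.0, 349.0, 278.0, 222.0, 177.0, 141.0, 112.0, 90.0, 71.0, 57.0, 0.0 cfs.
ΣQ_DR = 2669 cfs.
With Δt = 6 h = 21600 s, V = ΣQ_DR · Δt = 2669 × 21600 = 5.77 × 10^7 ft³.

V ≈ 5.77 × 10^7 ft³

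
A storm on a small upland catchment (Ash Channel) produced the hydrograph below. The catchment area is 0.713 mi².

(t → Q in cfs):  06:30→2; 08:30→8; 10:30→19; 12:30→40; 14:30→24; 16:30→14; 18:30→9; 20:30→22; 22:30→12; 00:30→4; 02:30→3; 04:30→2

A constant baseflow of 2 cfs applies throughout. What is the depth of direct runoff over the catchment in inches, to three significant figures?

d ≈ 0.587 in

Direct runoff: 0.0, 6.0, 17.0, 38.0, 22.0, 12.0, 7.0, 20.0, 10.0, 2.0, 1.0, 0.0 cfs; ΣQ_DR = 135.0 cfs.
V = ΣQ_DR · Δt = 135.0 × 7200 s = 9.720 × 10^5 ft³.
Over A = 0.713 mi², depth = V / A = 0.587 in.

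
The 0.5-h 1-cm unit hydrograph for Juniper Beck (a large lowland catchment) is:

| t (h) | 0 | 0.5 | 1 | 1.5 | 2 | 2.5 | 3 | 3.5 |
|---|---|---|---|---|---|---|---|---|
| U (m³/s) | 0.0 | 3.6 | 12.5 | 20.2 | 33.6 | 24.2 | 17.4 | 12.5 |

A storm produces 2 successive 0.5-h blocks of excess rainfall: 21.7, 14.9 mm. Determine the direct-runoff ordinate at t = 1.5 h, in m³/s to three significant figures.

Q ≈ 62.5 m³/s

By discrete convolution, Q_j = Σ (P_i / 10 mm) · U_{j−i}.
At t = 1.5 h (j=3): Q = (21.7/10)·20.2 + (14.9/10)·12.5 = 62.5 m³/s.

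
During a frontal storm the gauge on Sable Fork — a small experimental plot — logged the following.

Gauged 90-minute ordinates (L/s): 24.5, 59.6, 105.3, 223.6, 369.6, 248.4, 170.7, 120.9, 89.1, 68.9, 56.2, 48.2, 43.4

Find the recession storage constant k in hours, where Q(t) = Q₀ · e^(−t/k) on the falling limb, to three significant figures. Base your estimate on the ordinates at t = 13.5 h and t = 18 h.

On the falling limb, Q drops from 68.9 to 43.4 L/s between t = 13.5 h and t = 18 h (Δt = 4.5 h).
k = −Δt / ln(Q₂/Q₁) = −4.5 / ln(43.4/68.9) = 9.74 h.

k ≈ 9.74 h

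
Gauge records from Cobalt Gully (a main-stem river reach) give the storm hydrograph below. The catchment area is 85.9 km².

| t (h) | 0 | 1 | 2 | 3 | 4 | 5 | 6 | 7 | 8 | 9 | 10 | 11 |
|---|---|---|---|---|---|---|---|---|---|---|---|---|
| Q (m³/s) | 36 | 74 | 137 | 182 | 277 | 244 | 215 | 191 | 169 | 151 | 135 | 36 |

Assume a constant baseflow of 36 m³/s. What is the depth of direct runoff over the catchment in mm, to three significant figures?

d ≈ 59.3 mm

Direct runoff: 0.0, 38.0, 101.0, 146.0, 241.0, 208.0, 179.0, 155.0, 133.0, 115.0, 99.0, 0.0 m³/s; ΣQ_DR = 1415 m³/s.
V = ΣQ_DR · Δt = 1415 × 3600 s = 5.094 × 10^6 m³.
Over A = 85.9 km², depth = V / A = 59.3 mm.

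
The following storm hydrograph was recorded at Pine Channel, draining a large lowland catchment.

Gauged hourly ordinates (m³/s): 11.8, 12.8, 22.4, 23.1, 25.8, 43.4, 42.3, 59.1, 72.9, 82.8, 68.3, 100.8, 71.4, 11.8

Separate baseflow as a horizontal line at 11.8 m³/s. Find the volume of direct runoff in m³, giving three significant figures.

V ≈ 1.74 × 10^6 m³

Direct-runoff ordinates (Q − Q_b): 0.0, 1.0, 10.6, 11.3, 14.0, 31.6, 30.5, 47.3, 61.1, 71.0, 56.5, 89.0, 59.6, 0.0 m³/s.
ΣQ_DR = 483.5 m³/s.
With Δt = 1 h = 3600 s, V = ΣQ_DR · Δt = 483.5 × 3600 = 1.74 × 10^6 m³.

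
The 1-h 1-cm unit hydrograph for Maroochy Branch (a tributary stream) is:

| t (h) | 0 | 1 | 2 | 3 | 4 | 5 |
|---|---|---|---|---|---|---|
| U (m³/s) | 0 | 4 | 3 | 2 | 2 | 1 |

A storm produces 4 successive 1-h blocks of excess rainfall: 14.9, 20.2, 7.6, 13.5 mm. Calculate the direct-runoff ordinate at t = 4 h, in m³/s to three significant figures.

By discrete convolution, Q_j = Σ (P_i / 10 mm) · U_{j−i}.
At t = 4 h (j=4): Q = (14.9/10)·2 + (20.2/10)·2 + (7.6/10)·3 + (13.5/10)·4 = 14.7 m³/s.

Q ≈ 14.7 m³/s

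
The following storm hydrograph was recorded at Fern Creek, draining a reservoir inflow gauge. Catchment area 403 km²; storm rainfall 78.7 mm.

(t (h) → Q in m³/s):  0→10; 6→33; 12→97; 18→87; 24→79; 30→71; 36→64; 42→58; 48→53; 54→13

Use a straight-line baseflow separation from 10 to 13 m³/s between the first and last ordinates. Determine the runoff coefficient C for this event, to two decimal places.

C ≈ 0.31

ΣQ_DR = 450.0 m³/s; V = ΣQ_DR·Δt = 9.720 × 10^6 m³.
Runoff depth d = V / A = 24.12 mm.
C = d / P = 24.12 / 78.7 = 0.31.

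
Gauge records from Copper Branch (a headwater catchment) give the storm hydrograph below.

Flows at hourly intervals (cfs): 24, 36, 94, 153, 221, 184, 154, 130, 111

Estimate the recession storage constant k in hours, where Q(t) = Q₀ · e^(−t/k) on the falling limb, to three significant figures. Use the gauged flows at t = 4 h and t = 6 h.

On the falling limb, Q drops from 221 to 154 cfs between t = 4 h and t = 6 h (Δt = 2 h).
k = −Δt / ln(Q₂/Q₁) = −2 / ln(154/221) = 5.54 h.

k ≈ 5.54 h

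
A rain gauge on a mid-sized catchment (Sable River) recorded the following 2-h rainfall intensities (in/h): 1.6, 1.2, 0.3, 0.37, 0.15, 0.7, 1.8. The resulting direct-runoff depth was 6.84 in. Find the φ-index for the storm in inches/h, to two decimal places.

Only the 4 blocks with intensity above φ contribute runoff: 1.6, 1.2, 0.7, 1.8 in/h.
Σ(I−φ)·Δt = d  ⇒  (1.6+1.2+0.7+1.8 − 4φ)·2 = 6.84
φ = (5.300 − 6.84/2) / 4 = 0.47 in/h.

φ ≈ 0.47 in/h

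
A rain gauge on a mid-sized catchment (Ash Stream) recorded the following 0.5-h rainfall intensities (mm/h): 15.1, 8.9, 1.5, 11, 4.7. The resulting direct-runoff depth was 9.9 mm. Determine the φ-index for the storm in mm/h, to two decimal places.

Only the 3 blocks with intensity above φ contribute runoff: 15.1, 8.9, 11 mm/h.
Σ(I−φ)·Δt = d  ⇒  (15.1+8.9+11 − 3φ)·0.5 = 9.9
φ = (35.00 − 9.9/0.5) / 3 = 5.07 mm/h.

φ ≈ 5.07 mm/h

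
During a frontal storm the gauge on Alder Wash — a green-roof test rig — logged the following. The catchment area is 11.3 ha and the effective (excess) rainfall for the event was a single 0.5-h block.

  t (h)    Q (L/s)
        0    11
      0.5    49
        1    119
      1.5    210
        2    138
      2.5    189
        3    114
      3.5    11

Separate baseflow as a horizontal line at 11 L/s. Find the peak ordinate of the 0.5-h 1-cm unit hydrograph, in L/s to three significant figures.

U_p ≈ 166 L/s

Direct runoff: 0.0, 38.0, 108.0, 199.0, 127.0, 178.0, 103.0, 0.0 L/s; ΣQ_DR = 753.0 L/s, peak = 199.0 L/s.
Runoff depth d = ΣQ_DR·Δt / A = 753.0 × 1800 / (11.3 ha) = 11.99 mm.
The 1-cm UH is the DRH scaled by (10 mm)/d, so U_p = 199.0 × 10/11.99 = 166 L/s.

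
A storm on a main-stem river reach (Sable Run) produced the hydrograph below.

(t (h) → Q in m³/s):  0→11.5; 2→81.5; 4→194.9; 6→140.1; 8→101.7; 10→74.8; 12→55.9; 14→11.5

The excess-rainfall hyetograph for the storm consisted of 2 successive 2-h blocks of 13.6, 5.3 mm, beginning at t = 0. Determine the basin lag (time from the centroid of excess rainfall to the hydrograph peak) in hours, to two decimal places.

Centroid of excess rainfall: t_c = Σ P_i·t̄_i / ΣP_i = 1.5608 h (block centres at 1, 3 h).
Hydrograph peak occurs at t = 4 h, so basin lag t_L = 4 − 1.5608 = 2.44 h.

t_L ≈ 2.44 h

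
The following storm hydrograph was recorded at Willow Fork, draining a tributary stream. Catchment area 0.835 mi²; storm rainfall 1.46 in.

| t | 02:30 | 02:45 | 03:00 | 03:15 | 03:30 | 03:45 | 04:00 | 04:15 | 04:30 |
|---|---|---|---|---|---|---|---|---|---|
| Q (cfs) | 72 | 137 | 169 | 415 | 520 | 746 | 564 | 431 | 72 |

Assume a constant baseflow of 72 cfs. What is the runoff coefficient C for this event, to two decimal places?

C ≈ 0.79

ΣQ_DR = 2478 cfs; V = ΣQ_DR·Δt = 2.230 × 10^6 ft³.
Runoff depth d = V / A = 1.150 in.
C = d / P = 1.150 / 1.46 = 0.79.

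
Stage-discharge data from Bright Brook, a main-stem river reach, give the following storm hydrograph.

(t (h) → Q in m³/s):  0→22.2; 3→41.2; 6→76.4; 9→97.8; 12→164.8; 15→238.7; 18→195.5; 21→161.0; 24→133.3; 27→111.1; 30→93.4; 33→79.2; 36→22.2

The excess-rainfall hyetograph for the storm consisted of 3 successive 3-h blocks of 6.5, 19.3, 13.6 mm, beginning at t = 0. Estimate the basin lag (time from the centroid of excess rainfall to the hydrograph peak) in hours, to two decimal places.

t_L ≈ 9.96 h

Centroid of excess rainfall: t_c = Σ P_i·t̄_i / ΣP_i = 5.0406 h (block centres at 1.5, 4.5, 7.5 h).
Hydrograph peak occurs at t = 15 h, so basin lag t_L = 15 − 5.0406 = 9.96 h.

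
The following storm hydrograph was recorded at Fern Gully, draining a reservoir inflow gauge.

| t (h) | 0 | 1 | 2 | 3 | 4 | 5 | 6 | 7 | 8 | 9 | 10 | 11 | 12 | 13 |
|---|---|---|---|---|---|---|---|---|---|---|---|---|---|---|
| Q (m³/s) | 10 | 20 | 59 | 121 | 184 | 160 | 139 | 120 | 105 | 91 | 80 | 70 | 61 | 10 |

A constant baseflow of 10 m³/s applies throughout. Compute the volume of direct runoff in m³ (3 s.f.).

V ≈ 3.92 × 10^6 m³

Direct-runoff ordinates (Q − Q_b): 0.0, 10.0, 49.0, 111.0, 174.0, 150.0, 129.0, 110.0, 95.0, 81.0, 70.0, 60.0, 51.0, 0.0 m³/s.
ΣQ_DR = 1090 m³/s.
With Δt = 1 h = 3600 s, V = ΣQ_DR · Δt = 1090 × 3600 = 3.92 × 10^6 m³.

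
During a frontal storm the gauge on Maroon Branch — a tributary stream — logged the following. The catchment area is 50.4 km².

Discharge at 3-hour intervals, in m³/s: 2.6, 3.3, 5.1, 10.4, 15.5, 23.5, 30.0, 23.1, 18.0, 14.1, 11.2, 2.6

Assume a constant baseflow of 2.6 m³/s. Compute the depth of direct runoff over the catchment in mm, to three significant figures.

d ≈ 27.5 mm

Direct runoff: 0.0, 0.7, 2.5, 7.8, 12.9, 20.9, 27.4, 20.5, 15.4, 11.5, 8.6, 0.0 m³/s; ΣQ_DR = 128.2 m³/s.
V = ΣQ_DR · Δt = 128.2 × 10800 s = 1.385 × 10^6 m³.
Over A = 50.4 km², depth = V / A = 27.5 mm.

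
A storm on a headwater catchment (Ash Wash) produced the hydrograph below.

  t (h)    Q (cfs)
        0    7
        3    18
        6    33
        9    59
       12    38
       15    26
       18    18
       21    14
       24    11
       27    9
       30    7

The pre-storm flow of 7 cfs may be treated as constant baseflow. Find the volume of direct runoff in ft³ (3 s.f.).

Direct-runoff ordinates (Q − Q_b): 0.0, 11.0, 26.0, 52.0, 31.0, 19.0, 11.0, 7.0, 4.0, 2.0, 0.0 cfs.
ΣQ_DR = 163.0 cfs.
With Δt = 3 h = 10800 s, V = ΣQ_DR · Δt = 163.0 × 10800 = 1.76 × 10^6 ft³.

V ≈ 1.76 × 10^6 ft³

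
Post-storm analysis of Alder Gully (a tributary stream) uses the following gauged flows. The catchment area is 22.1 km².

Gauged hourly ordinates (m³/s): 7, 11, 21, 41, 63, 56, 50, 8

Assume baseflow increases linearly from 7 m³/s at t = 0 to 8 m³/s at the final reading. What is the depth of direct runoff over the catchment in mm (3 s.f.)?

d ≈ 32.1 mm

Direct runoff: 0.00, 3.86, 13.71, 33.57, 55.43, 48.29, 42.14, 0.00 m³/s; ΣQ_DR = 197.0 m³/s.
V = ΣQ_DR · Δt = 197.0 × 3600 s = 7.092 × 10^5 m³.
Over A = 22.1 km², depth = V / A = 32.1 mm.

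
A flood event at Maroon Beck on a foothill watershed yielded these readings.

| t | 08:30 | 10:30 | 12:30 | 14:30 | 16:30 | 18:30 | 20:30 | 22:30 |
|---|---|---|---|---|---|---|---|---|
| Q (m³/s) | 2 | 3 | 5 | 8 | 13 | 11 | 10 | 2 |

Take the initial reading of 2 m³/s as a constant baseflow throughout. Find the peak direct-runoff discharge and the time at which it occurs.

Q_p = 11.0 m³/s at t = 16:30

Subtracting baseflow gives direct-runoff ordinates: 0.0, 1.0, 3.0, 6.0, 11.0, 9.0, 8.0, 0.0 m³/s.
The maximum is 11.0 m³/s, occurring at the reading for t = 16:30.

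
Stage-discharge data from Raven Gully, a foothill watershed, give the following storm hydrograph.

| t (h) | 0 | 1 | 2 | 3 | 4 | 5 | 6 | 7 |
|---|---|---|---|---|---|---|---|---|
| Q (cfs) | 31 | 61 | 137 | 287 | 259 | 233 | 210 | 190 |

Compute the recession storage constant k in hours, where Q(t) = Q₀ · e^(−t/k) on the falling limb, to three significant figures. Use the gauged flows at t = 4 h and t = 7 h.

k ≈ 9.68 h

On the falling limb, Q drops from 259 to 190 cfs between t = 4 h and t = 7 h (Δt = 3 h).
k = −Δt / ln(Q₂/Q₁) = −3 / ln(190/259) = 9.68 h.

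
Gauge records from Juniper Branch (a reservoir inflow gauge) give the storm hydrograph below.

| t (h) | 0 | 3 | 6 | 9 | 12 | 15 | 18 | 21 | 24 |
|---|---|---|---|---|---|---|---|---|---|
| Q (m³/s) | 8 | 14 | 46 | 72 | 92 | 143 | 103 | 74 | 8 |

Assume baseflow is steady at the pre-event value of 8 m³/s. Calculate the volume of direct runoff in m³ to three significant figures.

V ≈ 5.27 × 10^6 m³

Direct-runoff ordinates (Q − Q_b): 0.0, 6.0, 38.0, 64.0, 84.0, 135.0, 95.0, 66.0, 0.0 m³/s.
ΣQ_DR = 488.0 m³/s.
With Δt = 3 h = 10800 s, V = ΣQ_DR · Δt = 488.0 × 10800 = 5.27 × 10^6 m³.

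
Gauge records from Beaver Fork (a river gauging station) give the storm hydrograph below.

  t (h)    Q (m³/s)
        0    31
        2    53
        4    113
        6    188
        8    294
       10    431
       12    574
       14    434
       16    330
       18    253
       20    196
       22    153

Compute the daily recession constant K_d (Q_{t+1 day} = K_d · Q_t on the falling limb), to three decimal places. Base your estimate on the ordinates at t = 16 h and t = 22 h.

Between t = 16 h and t = 22 h the flow falls from 330 to 153 m³/s over 3×2 h = 6 h.
Per-interval ratio K = (153/330)^(1/3) = 0.7740; K_d = K^(24/2) = 0.046.

K_d ≈ 0.046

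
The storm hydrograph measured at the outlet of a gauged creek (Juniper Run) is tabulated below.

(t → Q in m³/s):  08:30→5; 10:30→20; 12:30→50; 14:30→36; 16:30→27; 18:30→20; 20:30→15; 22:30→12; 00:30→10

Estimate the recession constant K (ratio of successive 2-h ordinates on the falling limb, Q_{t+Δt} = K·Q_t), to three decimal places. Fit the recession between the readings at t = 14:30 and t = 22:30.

K ≈ 0.760

Using the recession-limb readings at t = 14:30 and t = 22:30: Q falls from 36 to 12 m³/s over 4 intervals.
K = (Q₂/Q₁)^(1/4) = (12/36)^(1/4) = 0.760.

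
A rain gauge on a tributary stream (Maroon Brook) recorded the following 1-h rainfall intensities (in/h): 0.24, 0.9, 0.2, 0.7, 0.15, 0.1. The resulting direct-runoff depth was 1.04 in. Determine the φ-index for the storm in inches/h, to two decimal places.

φ ≈ 0.28 in/h

Only the 2 blocks with intensity above φ contribute runoff: 0.9, 0.7 in/h.
Σ(I−φ)·Δt = d  ⇒  (0.9+0.7 − 2φ)·1 = 1.04
φ = (1.600 − 1.04/1) / 2 = 0.28 in/h.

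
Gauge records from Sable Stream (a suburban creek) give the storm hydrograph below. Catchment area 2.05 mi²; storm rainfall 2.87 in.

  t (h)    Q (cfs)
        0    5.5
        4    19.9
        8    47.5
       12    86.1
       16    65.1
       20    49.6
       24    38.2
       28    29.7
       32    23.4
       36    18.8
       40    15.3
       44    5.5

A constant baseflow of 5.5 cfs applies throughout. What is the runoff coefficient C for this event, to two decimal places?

ΣQ_DR = 338.6 cfs; V = ΣQ_DR·Δt = 4.876 × 10^6 ft³.
Runoff depth d = V / A = 1.024 in.
C = d / P = 1.024 / 2.87 = 0.36.

C ≈ 0.36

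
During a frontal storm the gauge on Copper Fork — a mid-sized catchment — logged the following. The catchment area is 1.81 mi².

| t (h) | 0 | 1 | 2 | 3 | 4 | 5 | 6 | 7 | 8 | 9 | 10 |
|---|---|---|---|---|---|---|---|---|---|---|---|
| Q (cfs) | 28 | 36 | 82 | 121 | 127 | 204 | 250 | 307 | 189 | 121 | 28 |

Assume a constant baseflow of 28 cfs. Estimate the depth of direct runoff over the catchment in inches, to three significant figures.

d ≈ 1.01 in

Direct runoff: 0.0, 8.0, 54.0, 93.0, 99.0, 176.0, 222.0, 279.0, 161.0, 93.0, 0.0 cfs; ΣQ_DR = 1185 cfs.
V = ΣQ_DR · Δt = 1185 × 3600 s = 4.266 × 10^6 ft³.
Over A = 1.81 mi², depth = V / A = 1.01 in.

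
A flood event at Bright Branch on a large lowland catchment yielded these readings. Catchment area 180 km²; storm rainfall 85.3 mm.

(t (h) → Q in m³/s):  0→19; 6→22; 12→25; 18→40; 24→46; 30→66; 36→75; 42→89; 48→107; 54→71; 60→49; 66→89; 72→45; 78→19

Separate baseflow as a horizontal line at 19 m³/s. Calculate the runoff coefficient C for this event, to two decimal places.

ΣQ_DR = 496.0 m³/s; V = ΣQ_DR·Δt = 1.071 × 10^7 m³.
Runoff depth d = V / A = 59.52 mm.
C = d / P = 59.52 / 85.3 = 0.70.

C ≈ 0.70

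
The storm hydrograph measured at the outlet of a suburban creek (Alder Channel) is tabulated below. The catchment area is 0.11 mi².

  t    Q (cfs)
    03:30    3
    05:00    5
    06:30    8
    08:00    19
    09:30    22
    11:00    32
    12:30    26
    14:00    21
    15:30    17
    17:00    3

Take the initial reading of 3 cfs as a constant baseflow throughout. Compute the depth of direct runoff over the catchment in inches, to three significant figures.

Direct runoff: 0.0, 2.0, 5.0, 16.0, 19.0, 29.0, 23.0, 18.0, 14.0, 0.0 cfs; ΣQ_DR = 126.0 cfs.
V = ΣQ_DR · Δt = 126.0 × 5400 s = 6.804 × 10^5 ft³.
Over A = 0.11 mi², depth = V / A = 2.66 in.

d ≈ 2.66 in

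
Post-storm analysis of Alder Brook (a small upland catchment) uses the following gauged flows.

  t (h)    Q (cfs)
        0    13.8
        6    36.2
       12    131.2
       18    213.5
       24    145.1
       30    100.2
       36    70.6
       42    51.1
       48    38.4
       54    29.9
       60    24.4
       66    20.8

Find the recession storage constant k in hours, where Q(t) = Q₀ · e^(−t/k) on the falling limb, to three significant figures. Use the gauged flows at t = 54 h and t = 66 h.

On the falling limb, Q drops from 29.9 to 20.8 cfs between t = 54 h and t = 66 h (Δt = 12 h).
k = −Δt / ln(Q₂/Q₁) = −12 / ln(20.8/29.9) = 33.1 h.

k ≈ 33.1 h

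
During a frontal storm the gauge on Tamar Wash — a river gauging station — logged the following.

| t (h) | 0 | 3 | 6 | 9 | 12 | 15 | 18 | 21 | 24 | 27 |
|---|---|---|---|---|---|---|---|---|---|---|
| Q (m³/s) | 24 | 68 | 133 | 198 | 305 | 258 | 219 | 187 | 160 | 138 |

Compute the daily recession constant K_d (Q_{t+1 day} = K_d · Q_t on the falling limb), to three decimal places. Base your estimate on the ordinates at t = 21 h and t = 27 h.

Between t = 21 h and t = 27 h the flow falls from 187 to 138 m³/s over 2×3 h = 6 h.
Per-interval ratio K = (138/187)^(1/2) = 0.8591; K_d = K^(24/3) = 0.297.

K_d ≈ 0.297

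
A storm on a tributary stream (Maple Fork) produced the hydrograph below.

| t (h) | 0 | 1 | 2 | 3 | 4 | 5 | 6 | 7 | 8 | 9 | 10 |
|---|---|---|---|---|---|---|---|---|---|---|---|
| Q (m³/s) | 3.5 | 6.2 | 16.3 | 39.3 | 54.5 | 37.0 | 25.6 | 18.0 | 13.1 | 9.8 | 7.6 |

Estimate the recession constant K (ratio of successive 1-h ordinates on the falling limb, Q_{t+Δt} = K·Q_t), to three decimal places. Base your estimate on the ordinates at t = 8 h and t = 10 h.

K ≈ 0.762

Using the recession-limb readings at t = 8 h and t = 10 h: Q falls from 13.1 to 7.6 m³/s over 2 intervals.
K = (Q₂/Q₁)^(1/2) = (7.6/13.1)^(1/2) = 0.762.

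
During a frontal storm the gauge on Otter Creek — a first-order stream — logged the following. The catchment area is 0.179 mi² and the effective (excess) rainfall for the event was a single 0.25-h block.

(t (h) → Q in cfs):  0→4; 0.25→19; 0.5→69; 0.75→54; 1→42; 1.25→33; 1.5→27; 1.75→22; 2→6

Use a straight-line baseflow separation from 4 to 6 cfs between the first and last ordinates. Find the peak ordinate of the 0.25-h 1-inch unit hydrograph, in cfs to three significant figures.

U_p ≈ 129 cfs

Direct runoff: 0.00, 14.75, 64.50, 49.25, 37.00, 27.75, 21.50, 16.25, 0.00 cfs; ΣQ_DR = 231.0 cfs, peak = 64.50 cfs.
Runoff depth d = ΣQ_DR·Δt / A = 231.0 × 900 / (0.179 mi²) = 0.4999 in.
The 1-inch UH is the DRH scaled by (1 in)/d, so U_p = 64.50 × 1/0.4999 = 129 cfs.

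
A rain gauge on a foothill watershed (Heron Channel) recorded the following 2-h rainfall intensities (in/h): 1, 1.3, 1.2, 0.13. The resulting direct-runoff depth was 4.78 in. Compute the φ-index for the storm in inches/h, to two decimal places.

Only the 3 blocks with intensity above φ contribute runoff: 1, 1.3, 1.2 in/h.
Σ(I−φ)·Δt = d  ⇒  (1+1.3+1.2 − 3φ)·2 = 4.78
φ = (3.500 − 4.78/2) / 3 = 0.37 in/h.

φ ≈ 0.37 in/h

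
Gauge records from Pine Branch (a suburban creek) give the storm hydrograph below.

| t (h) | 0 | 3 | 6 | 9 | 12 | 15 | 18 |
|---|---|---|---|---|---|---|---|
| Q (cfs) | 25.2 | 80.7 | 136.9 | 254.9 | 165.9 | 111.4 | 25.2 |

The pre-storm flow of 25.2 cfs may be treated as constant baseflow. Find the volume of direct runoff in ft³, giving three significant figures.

V ≈ 6.74 × 10^6 ft³

Direct-runoff ordinates (Q − Q_b): 0.0, 55.5, 111.7, 229.7, 140.7, 86.2, 0.0 cfs.
ΣQ_DR = 623.8 cfs.
With Δt = 3 h = 10800 s, V = ΣQ_DR · Δt = 623.8 × 10800 = 6.74 × 10^6 ft³.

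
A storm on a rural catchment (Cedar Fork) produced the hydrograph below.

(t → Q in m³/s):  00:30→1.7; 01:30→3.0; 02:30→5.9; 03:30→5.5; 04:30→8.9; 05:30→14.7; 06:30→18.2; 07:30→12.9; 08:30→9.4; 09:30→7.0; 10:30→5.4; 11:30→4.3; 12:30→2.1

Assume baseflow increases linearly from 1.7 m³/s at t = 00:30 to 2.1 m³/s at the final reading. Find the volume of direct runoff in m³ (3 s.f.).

Direct-runoff ordinates (Q − Q_b): 0.00, 1.27, 4.13, 3.70, 7.07, 12.83, 16.30, 10.97, 7.43, 5.00, 3.37, 2.23, 0.00 m³/s.
ΣQ_DR = 74.30 m³/s.
With Δt = 1 h = 3600 s, V = ΣQ_DR · Δt = 74.30 × 3600 = 2.67 × 10^5 m³.

V ≈ 2.67 × 10^5 m³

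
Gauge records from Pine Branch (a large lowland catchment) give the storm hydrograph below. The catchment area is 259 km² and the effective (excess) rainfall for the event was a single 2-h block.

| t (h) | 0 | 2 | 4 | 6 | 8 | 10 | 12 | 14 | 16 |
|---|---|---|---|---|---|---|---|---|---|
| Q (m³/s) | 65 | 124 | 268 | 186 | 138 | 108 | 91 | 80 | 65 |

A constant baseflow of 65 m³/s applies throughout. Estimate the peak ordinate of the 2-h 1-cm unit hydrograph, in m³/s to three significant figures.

Direct runoff: 0.0, 59.0, 203.0, 121.0, 73.0, 43.0, 26.0, 15.0, 0.0 m³/s; ΣQ_DR = 540.0 m³/s, peak = 203.0 m³/s.
Runoff depth d = ΣQ_DR·Δt / A = 540.0 × 7200 / (259 km²) = 15.01 mm.
The 1-cm UH is the DRH scaled by (10 mm)/d, so U_p = 203.0 × 10/15.01 = 135 m³/s.

U_p ≈ 135 m³/s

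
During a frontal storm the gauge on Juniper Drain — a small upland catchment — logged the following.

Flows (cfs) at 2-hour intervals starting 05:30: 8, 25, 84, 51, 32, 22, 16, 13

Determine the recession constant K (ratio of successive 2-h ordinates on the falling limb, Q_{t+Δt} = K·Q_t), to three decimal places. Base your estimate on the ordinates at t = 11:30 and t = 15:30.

K ≈ 0.657

Using the recession-limb readings at t = 11:30 and t = 15:30: Q falls from 51 to 22 cfs over 2 intervals.
K = (Q₂/Q₁)^(1/2) = (22/51)^(1/2) = 0.657.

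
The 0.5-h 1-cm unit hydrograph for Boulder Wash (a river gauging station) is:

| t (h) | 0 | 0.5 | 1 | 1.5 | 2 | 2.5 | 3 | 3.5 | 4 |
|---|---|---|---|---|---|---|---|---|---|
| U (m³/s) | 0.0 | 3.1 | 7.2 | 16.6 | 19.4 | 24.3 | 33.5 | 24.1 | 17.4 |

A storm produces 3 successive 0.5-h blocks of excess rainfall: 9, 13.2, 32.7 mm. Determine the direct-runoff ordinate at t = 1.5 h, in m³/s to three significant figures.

By discrete convolution, Q_j = Σ (P_i / 10 mm) · U_{j−i}.
At t = 1.5 h (j=3): Q = (9/10)·16.6 + (13.2/10)·7.2 + (32.7/10)·3.1 = 34.6 m³/s.

Q ≈ 34.6 m³/s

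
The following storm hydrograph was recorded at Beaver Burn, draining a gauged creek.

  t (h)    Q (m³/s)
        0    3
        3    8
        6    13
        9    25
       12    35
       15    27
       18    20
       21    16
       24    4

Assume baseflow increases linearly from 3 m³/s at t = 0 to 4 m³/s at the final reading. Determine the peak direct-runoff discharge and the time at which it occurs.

Subtracting baseflow gives direct-runoff ordinates: 0.00, 4.88, 9.75, 21.62, 31.50, 23.38, 16.25, 12.12, 0.00 m³/s.
The maximum is 31.50 m³/s, occurring at the reading for t = 12 h.

Q_p = 31.50 m³/s at t = 12 h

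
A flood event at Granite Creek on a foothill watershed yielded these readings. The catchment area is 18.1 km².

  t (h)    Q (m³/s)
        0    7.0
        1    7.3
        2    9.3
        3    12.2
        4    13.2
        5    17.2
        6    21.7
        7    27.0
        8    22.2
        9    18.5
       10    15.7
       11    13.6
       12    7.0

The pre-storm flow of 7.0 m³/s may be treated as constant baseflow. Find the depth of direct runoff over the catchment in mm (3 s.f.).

Direct runoff: 0.0, 0.3, 2.3, 5.2, 6.2, 10.2, 14.7, 20.0, 15.2, 11.5, 8.7, 6.6, 0.0 m³/s; ΣQ_DR = 100.9 m³/s.
V = ΣQ_DR · Δt = 100.9 × 3600 s = 3.632 × 10^5 m³.
Over A = 18.1 km², depth = V / A = 20.1 mm.

d ≈ 20.1 mm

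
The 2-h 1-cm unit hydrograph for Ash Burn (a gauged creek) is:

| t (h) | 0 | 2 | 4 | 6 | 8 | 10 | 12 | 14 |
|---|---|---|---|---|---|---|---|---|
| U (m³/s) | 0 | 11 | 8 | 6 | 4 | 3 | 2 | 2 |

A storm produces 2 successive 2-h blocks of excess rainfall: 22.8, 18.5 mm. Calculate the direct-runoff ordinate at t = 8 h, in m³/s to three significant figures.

By discrete convolution, Q_j = Σ (P_i / 10 mm) · U_{j−i}.
At t = 8 h (j=4): Q = (22.8/10)·4 + (18.5/10)·6 = 20.2 m³/s.

Q ≈ 20.2 m³/s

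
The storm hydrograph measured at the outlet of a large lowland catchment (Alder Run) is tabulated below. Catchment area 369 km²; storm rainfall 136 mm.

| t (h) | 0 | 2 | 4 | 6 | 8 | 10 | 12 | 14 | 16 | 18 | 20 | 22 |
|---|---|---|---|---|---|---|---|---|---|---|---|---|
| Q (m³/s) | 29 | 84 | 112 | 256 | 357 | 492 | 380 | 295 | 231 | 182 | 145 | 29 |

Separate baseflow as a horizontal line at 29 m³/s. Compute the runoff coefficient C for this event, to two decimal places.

ΣQ_DR = 2244 m³/s; V = ΣQ_DR·Δt = 1.616 × 10^7 m³.
Runoff depth d = V / A = 43.79 mm.
C = d / P = 43.79 / 136 = 0.32.

C ≈ 0.32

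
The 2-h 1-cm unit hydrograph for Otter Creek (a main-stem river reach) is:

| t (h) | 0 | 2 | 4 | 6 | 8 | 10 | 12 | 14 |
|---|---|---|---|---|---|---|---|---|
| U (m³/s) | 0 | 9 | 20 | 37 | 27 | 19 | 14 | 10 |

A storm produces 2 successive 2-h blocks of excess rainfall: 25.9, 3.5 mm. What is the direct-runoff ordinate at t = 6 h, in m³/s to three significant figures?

Q ≈ 103 m³/s

By discrete convolution, Q_j = Σ (P_i / 10 mm) · U_{j−i}.
At t = 6 h (j=3): Q = (25.9/10)·37 + (3.5/10)·20 = 103 m³/s.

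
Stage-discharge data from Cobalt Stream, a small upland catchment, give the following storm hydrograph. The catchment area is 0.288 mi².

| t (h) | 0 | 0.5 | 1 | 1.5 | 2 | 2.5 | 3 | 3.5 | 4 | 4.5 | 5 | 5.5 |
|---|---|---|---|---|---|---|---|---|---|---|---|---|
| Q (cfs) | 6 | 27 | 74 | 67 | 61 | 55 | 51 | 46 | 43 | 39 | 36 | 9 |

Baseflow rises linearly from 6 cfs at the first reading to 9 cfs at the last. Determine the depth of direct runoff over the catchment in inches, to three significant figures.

d ≈ 1.14 in

Direct runoff: 0.00, 20.73, 67.45, 60.18, 53.91, 47.64, 43.36, 38.09, 34.82, 30.55, 27.27, 0.00 cfs; ΣQ_DR = 424.0 cfs.
V = ΣQ_DR · Δt = 424.0 × 1800 s = 7.632 × 10^5 ft³.
Over A = 0.288 mi², depth = V / A = 1.14 in.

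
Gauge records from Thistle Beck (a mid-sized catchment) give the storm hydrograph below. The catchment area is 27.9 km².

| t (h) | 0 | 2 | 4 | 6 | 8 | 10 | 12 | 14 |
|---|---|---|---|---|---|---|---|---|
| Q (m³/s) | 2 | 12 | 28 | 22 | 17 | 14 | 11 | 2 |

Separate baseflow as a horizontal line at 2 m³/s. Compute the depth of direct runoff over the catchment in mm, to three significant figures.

Direct runoff: 0.0, 10.0, 26.0, 20.0, 15.0, 12.0, 9.0, 0.0 m³/s; ΣQ_DR = 92.00 m³/s.
V = ΣQ_DR · Δt = 92.00 × 7200 s = 6.624 × 10^5 m³.
Over A = 27.9 km², depth = V / A = 23.7 mm.

d ≈ 23.7 mm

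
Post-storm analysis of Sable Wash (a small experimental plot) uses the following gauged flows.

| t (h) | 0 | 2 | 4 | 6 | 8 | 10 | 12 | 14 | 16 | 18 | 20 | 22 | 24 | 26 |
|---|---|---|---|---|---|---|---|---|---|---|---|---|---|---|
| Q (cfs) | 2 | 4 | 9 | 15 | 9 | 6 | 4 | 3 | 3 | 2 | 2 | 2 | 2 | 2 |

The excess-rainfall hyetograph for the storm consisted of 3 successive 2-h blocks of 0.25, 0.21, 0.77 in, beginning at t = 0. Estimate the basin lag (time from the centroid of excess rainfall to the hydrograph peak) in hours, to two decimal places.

Centroid of excess rainfall: t_c = Σ P_i·t̄_i / ΣP_i = 3.8455 h (block centres at 1, 3, 5 h).
Hydrograph peak occurs at t = 6 h, so basin lag t_L = 6 − 3.8455 = 2.15 h.

t_L ≈ 2.15 h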